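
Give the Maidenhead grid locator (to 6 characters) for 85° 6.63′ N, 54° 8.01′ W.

Offset from 180°W / 90°S: lon 125.8665°, lat 175.1105°.
Field: lon ⌊125.8665/20⌋ = 6 → G; lat ⌊175.1105/10⌋ = 17 → R.
Square: lon ⌊5.8665/2⌋ = 2; lat ⌊5.1105/1⌋ = 5.
Subsquare: lon ⌊1.8665/0.0833333⌋ = 22 → w; lat ⌊0.1105/0.0416667⌋ = 2 → c.

GR25wc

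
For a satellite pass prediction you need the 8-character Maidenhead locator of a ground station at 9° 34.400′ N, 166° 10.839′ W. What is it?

AJ69vn87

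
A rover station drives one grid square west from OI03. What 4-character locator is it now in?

Longitude square 0; −1 → -1, wraps to 9, carry into field.
Longitude field O = 14; −1 → 13 = N.
The latitude characters are unchanged.

NI93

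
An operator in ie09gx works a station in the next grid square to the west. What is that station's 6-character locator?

Longitude subsquare g = 6; −1 → 5 = f.
The latitude characters are unchanged.

IE09fx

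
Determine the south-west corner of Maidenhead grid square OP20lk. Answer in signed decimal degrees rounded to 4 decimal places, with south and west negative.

Field O=14, P=15: +14·20° lon, +15·10° lat → SW at lon 100°, lat 60°.
Square 2, 0: +2·2° lon, +0·1° lat → SW at lon 104°, lat 60°.
Subsquare l=11, k=10: +11·0.0833333° lon, +10·0.0416667° lat → SW at lon 104.917°, lat 60.4167°.
latitude 60.4167, longitude 104.9167.

60.4167, 104.9167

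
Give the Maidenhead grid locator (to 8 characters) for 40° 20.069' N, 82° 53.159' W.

Shift to the Maidenhead origin (180°W, 90°S): lon 97.11402, lat 130.33448.
Field: 97.11402/20 → 4 → E, 130.33448/10 → 13 → N; chars EN.
Square: 17.11402/2 → 8, 0.33448/1 → 0; chars 80.
Subsquare: 1.11402/0.0833333 → 13 → n, 0.33448/0.0416667 → 8 → i; chars ni.
Extended square: 0.03068/0.00833333 → 3, 0.00115/0.00416667 → 0; chars 30.

EN80ni30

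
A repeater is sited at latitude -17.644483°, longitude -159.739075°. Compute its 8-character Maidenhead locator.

Shift to the Maidenhead origin (180°W, 90°S): lon 20.26092, lat 72.35552.
Field: 20.26092/20 → 1 → B, 72.35552/10 → 7 → H; chars BH.
Square: 0.26092/2 → 0, 2.35552/1 → 2; chars 02.
Subsquare: 0.26092/0.0833333 → 3 → d, 0.35552/0.0416667 → 8 → i; chars di.
Extended square: 0.01092/0.00833333 → 1, 0.02218/0.00416667 → 5; chars 15.

BH02di15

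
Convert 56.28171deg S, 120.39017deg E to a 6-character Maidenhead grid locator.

PD03er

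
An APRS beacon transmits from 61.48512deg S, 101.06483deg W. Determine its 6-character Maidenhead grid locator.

DC98lm

Offset from 180°W / 90°S: lon 78.9352°, lat 28.5149°.
Field: 78.9352/20 → 3 → D, 28.5149/10 → 2 → C; chars DC.
Square: 18.9352/2 → 9, 8.5149/1 → 8; chars 98.
Subsquare: 0.9352/0.0833333 → 11 → l, 0.5149/0.0416667 → 12 → m; chars lm.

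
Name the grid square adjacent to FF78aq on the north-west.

Longitude subsquare a = 0; −1 → -1, wraps to 23 = x, carry into square.
Longitude square 7; −1 → 6.
Latitude subsquare q = 16; +1 → 17 = r.

FF68xr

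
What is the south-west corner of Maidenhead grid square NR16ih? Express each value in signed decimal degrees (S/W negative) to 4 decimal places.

86.2917, 82.6667

Field N=13, R=17: +13·20° lon, +17·10° lat → SW at lon 80°, lat 80°.
Square 1, 6: +1·2° lon, +6·1° lat → SW at lon 82°, lat 86°.
Subsquare i=8, h=7: +8·0.0833333° lon, +7·0.0416667° lat → SW at lon 82.6667°, lat 86.2917°.
latitude 86.2917, longitude 82.6667.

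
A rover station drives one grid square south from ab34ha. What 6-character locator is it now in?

Latitude subsquare a = 0; −1 → -1, wraps to 23 = x, carry into square.
Latitude square 4; −1 → 3.
The longitude characters are unchanged.

AB33hx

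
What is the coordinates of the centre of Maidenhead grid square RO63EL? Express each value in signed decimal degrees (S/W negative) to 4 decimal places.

53.4792, 172.3750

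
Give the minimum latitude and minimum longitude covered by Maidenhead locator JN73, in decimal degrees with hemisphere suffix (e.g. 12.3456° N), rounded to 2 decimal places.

43.00° N, 14.00° E

Field J=9, N=13: +9·20° lon, +13·10° lat → SW at lon 0°, lat 40°.
Square 7, 3: +7·2° lon, +3·1° lat → SW at lon 14°, lat 43°.
latitude 43.00° N, longitude 14.00° E.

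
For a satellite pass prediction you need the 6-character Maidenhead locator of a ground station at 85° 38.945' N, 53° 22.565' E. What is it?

Add 180° to longitude and 90° to latitude: 233.3761, 175.6491.
Field: 233.3761/20 → 11 → L, 175.6491/10 → 17 → R; chars LR.
Square: 13.3761/2 → 6, 5.6491/1 → 5; chars 65.
Subsquare: 1.3761/0.0833333 → 16 → q, 0.6491/0.0416667 → 15 → p; chars qp.

LR65qp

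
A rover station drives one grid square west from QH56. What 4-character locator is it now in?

Longitude square 5; −1 → 4.
The latitude characters are unchanged.

QH46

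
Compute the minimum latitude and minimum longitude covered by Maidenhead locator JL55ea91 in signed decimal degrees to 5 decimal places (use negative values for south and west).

Field J=9, L=11: +9·20° lon, +11·10° lat → SW at lon 0°, lat 20°.
Square 5, 5: +5·2° lon, +5·1° lat → SW at lon 10°, lat 25°.
Subsquare e=4, a=0: +4·0.0833333° lon, +0·0.0416667° lat → SW at lon 10.3333°, lat 25°.
Extended square 9, 1: +9·0.00833333° lon, +1·0.00416667° lat → SW at lon 10.4083°, lat 25.0042°.
latitude 25.00417, longitude 10.40833.

25.00417, 10.40833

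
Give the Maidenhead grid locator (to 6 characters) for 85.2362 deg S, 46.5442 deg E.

LA34gs

Add 180° to longitude and 90° to latitude: 226.5442, 4.7638.
Field: 226.5442/20 → 11 → L, 4.7638/10 → 0 → A; chars LA.
Square: 6.5442/2 → 3, 4.7638/1 → 4; chars 34.
Subsquare: 0.5442/0.0833333 → 6 → g, 0.7638/0.0416667 → 18 → s; chars gs.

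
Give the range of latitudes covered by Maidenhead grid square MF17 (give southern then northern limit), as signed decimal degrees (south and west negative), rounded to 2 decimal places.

-33.00, -32.00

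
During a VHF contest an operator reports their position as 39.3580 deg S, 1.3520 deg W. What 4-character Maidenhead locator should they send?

IF90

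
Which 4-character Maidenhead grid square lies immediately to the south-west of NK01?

MK90

Longitude square 0; −1 → -1, wraps to 9, carry into field.
Longitude field N = 13; −1 → 12 = M.
Latitude square 1; −1 → 0.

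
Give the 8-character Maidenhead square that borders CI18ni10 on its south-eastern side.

Longitude extended square 1; +1 → 2.
Latitude extended square 0; −1 → -1, wraps to 9, carry into subsquare.
Latitude subsquare i = 8; −1 → 7 = h.

CI18nh29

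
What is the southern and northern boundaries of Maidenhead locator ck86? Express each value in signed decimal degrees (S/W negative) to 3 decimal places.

16.000, 17.000

Field C=2, K=10: +2·20° lon, +10·10° lat → SW at lon -140°, lat 10°.
Square 8, 6: +8·2° lon, +6·1° lat → SW at lon -124°, lat 16°.
Cell spans 2° lon × 1° lat.
south 16.000, north 17.000.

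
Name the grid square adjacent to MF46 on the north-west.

Longitude square 4; −1 → 3.
Latitude square 6; +1 → 7.

MF37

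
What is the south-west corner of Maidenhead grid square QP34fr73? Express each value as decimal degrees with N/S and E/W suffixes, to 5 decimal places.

Field Q=16, P=15: +16·20° lon, +15·10° lat → SW at lon 140°, lat 60°.
Square 3, 4: +3·2° lon, +4·1° lat → SW at lon 146°, lat 64°.
Subsquare f=5, r=17: +5·0.0833333° lon, +17·0.0416667° lat → SW at lon 146.417°, lat 64.7083°.
Extended square 7, 3: +7·0.00833333° lon, +3·0.00416667° lat → SW at lon 146.475°, lat 64.7208°.
latitude 64.72083° N, longitude 146.47500° E.

64.72083° N, 146.47500° E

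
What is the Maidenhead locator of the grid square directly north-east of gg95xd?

Longitude subsquare x = 23; +1 → 24, wraps to 0 = a, carry into square.
Longitude square 9; +1 → 10, wraps to 0, carry into field.
Longitude field G = 6; +1 → 7 = H.
Latitude subsquare d = 3; +1 → 4 = e.

HG05ae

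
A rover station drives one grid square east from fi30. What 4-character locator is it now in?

Longitude square 3; +1 → 4.
The latitude characters are unchanged.

FI40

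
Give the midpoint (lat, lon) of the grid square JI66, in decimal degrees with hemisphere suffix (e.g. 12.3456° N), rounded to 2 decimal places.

Field J=9, I=8: +9·20° lon, +8·10° lat → SW at lon 0°, lat -10°.
Square 6, 6: +6·2° lon, +6·1° lat → SW at lon 12°, lat -4°.
Cell spans 2° lon × 1° lat. Centre is SW corner plus half of each.
latitude 3.50° S, longitude 13.00° E.

3.50° S, 13.00° E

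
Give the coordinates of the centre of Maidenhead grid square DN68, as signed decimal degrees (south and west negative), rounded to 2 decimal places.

48.50, -107.00

Field D=3, N=13: +3·20° lon, +13·10° lat → SW at lon -120°, lat 40°.
Square 6, 8: +6·2° lon, +8·1° lat → SW at lon -108°, lat 48°.
Cell spans 2° lon × 1° lat. Centre is SW corner plus half of each.
latitude 48.50, longitude -107.00.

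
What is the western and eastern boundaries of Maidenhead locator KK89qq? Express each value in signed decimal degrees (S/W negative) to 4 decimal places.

Field K=10, K=10: +10·20° lon, +10·10° lat → SW at lon 20°, lat 10°.
Square 8, 9: +8·2° lon, +9·1° lat → SW at lon 36°, lat 19°.
Subsquare q=16, q=16: +16·0.0833333° lon, +16·0.0416667° lat → SW at lon 37.3333°, lat 19.6667°.
Cell spans 0.0833333° lon × 0.0416667° lat.
west 37.3333, east 37.4167.

37.3333, 37.4167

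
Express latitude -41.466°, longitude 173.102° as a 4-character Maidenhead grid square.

Add 180° to longitude and 90° to latitude: 353.10, 48.53.
Field: 353.10/20 → 17 → R, 48.53/10 → 4 → E; chars RE.
Square: 13.10/2 → 6, 8.53/1 → 8; chars 68.

RE68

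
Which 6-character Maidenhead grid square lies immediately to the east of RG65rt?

Longitude subsquare r = 17; +1 → 18 = s.
The latitude characters are unchanged.

RG65st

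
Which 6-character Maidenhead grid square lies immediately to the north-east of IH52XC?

IH62ad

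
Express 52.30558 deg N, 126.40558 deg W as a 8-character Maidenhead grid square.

CO62th13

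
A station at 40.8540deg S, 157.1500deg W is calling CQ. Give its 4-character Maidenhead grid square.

BE19

Shift to the Maidenhead origin (180°W, 90°S): lon 22.85, lat 49.15.
Field: lon ⌊22.85/20⌋ = 1 → B; lat ⌊49.15/10⌋ = 4 → E.
Square: lon ⌊2.85/2⌋ = 1; lat ⌊9.15/1⌋ = 9.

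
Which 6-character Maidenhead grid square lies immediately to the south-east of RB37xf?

RB47ae

Longitude subsquare x = 23; +1 → 24, wraps to 0 = a, carry into square.
Longitude square 3; +1 → 4.
Latitude subsquare f = 5; −1 → 4 = e.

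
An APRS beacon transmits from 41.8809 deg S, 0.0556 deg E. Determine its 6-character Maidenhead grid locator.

Offset from 180°W / 90°S: lon 180.0556°, lat 48.1191°.
Field: 180.0556/20 → 9 → J, 48.1191/10 → 4 → E; chars JE.
Square: 0.0556/2 → 0, 8.1191/1 → 8; chars 08.
Subsquare: 0.0556/0.0833333 → 0 → a, 0.1191/0.0416667 → 2 → c; chars ac.

JE08ac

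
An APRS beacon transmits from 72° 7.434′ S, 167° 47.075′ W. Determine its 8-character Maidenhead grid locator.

AB67cv50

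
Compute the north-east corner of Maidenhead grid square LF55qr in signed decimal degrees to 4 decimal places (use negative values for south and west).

-34.2500, 51.4167

Field L=11, F=5: +11·20° lon, +5·10° lat → SW at lon 40°, lat -40°.
Square 5, 5: +5·2° lon, +5·1° lat → SW at lon 50°, lat -35°.
Subsquare q=16, r=17: +16·0.0833333° lon, +17·0.0416667° lat → SW at lon 51.3333°, lat -34.2917°.
Cell spans 0.0833333° lon × 0.0416667° lat. NE corner is SW corner plus one full cell.
latitude -34.2500, longitude 51.4167.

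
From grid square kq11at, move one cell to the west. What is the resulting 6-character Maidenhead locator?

KQ01xt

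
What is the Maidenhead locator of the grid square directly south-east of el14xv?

Longitude subsquare x = 23; +1 → 24, wraps to 0 = a, carry into square.
Longitude square 1; +1 → 2.
Latitude subsquare v = 21; −1 → 20 = u.

EL24au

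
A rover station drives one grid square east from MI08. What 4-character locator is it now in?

MI18

Longitude square 0; +1 → 1.
The latitude characters are unchanged.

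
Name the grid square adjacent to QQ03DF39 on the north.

Latitude extended square 9; +1 → 10, wraps to 0, carry into subsquare.
Latitude subsquare f = 5; +1 → 6 = g.
The longitude characters are unchanged.

QQ03dg30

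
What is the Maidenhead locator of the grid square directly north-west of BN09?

AO90

Longitude square 0; −1 → -1, wraps to 9, carry into field.
Longitude field B = 1; −1 → 0 = A.
Latitude square 9; +1 → 10, wraps to 0, carry into field.
Latitude field N = 13; +1 → 14 = O.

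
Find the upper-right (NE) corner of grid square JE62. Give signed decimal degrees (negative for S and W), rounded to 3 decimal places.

-47.000, 14.000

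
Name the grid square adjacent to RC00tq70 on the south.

Latitude extended square 0; −1 → -1, wraps to 9, carry into subsquare.
Latitude subsquare q = 16; −1 → 15 = p.
The longitude characters are unchanged.

RC00tp79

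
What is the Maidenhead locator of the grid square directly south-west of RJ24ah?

RJ14xg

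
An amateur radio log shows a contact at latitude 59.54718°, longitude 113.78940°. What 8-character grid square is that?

Offset from 180°W / 90°S: lon 293.78940°, lat 149.54718°.
Field: 293.78940/20 → 14 → O, 149.54718/10 → 14 → O; chars OO.
Square: 13.78940/2 → 6, 9.54718/1 → 9; chars 69.
Subsquare: 1.78940/0.0833333 → 21 → v, 0.54718/0.0416667 → 13 → n; chars vn.
Extended square: 0.03940/0.00833333 → 4, 0.00551/0.00416667 → 1; chars 41.

OO69vn41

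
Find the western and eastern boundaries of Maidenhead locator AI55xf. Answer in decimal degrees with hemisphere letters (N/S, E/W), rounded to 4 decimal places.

Field A=0, I=8: +0·20° lon, +8·10° lat → SW at lon -180°, lat -10°.
Square 5, 5: +5·2° lon, +5·1° lat → SW at lon -170°, lat -5°.
Subsquare x=23, f=5: +23·0.0833333° lon, +5·0.0416667° lat → SW at lon -168.083°, lat -4.79167°.
Cell spans 0.0833333° lon × 0.0416667° lat.
west 168.0833° W, east 168.0000° W.

168.0833° W, 168.0000° W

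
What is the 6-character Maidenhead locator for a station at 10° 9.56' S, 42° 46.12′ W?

GH89ou

Offset from 180°W / 90°S: lon 137.2313°, lat 79.8407°.
Field (20°×10°, letters A–R): 137.2313/20 → 6 → G, 79.8407/10 → 7 → H; chars GH.
Square (2°×1°, digits 0–9): 17.2313/2 → 8, 9.8407/1 → 9; chars 89.
Subsquare (5′×2.5′, letters a–x): 1.2313/0.0833333 → 14 → o, 0.8407/0.0416667 → 20 → u; chars ou.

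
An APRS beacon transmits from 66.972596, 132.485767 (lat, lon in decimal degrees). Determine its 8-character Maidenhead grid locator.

PP66fx83

Shift to the Maidenhead origin (180°W, 90°S): lon 312.48577, lat 156.97260.
Field: 312.48577/20 → 15 → P, 156.97260/10 → 15 → P; chars PP.
Square: 12.48577/2 → 6, 6.97260/1 → 6; chars 66.
Subsquare: 0.48577/0.0833333 → 5 → f, 0.97260/0.0416667 → 23 → x; chars fx.
Extended square: 0.06910/0.00833333 → 8, 0.01426/0.00416667 → 3; chars 83.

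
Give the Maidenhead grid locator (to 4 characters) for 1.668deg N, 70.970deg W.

FJ41

Shift to the Maidenhead origin (180°W, 90°S): lon 109.03, lat 91.67.
Field: 109.03/20 → 5 → F, 91.67/10 → 9 → J; chars FJ.
Square: 9.03/2 → 4, 1.67/1 → 1; chars 41.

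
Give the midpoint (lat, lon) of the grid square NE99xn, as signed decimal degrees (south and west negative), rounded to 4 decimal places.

Field N=13, E=4: +13·20° lon, +4·10° lat → SW at lon 80°, lat -50°.
Square 9, 9: +9·2° lon, +9·1° lat → SW at lon 98°, lat -41°.
Subsquare x=23, n=13: +23·0.0833333° lon, +13·0.0416667° lat → SW at lon 99.9167°, lat -40.4583°.
Cell spans 0.0833333° lon × 0.0416667° lat. Centre is SW corner plus half of each.
latitude -40.4375, longitude 99.9583.

-40.4375, 99.9583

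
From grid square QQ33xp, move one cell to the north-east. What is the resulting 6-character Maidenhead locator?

QQ43aq

Longitude subsquare x = 23; +1 → 24, wraps to 0 = a, carry into square.
Longitude square 3; +1 → 4.
Latitude subsquare p = 15; +1 → 16 = q.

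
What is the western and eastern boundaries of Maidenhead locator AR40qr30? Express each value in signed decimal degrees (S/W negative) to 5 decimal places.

-170.64167, -170.63333

Field A=0, R=17: +0·20° lon, +17·10° lat → SW at lon -180°, lat 80°.
Square 4, 0: +4·2° lon, +0·1° lat → SW at lon -172°, lat 80°.
Subsquare q=16, r=17: +16·0.0833333° lon, +17·0.0416667° lat → SW at lon -170.667°, lat 80.7083°.
Extended square 3, 0: +3·0.00833333° lon, +0·0.00416667° lat → SW at lon -170.642°, lat 80.7083°.
Cell spans 0.00833333° lon × 0.00416667° lat.
west -170.64167, east -170.63333.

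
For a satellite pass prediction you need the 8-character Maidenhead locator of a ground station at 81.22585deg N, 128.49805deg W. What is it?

CR51sf04

Add 180° to longitude and 90° to latitude: 51.50195, 171.22585.
Field: 51.50195/20 → 2 → C, 171.22585/10 → 17 → R; chars CR.
Square: 11.50195/2 → 5, 1.22585/1 → 1; chars 51.
Subsquare: 1.50195/0.0833333 → 18 → s, 0.22585/0.0416667 → 5 → f; chars sf.
Extended square: 0.00195/0.00833333 → 0, 0.01752/0.00416667 → 4; chars 04.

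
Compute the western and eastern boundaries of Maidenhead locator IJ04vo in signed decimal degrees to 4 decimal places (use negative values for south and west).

Field I=8, J=9: +8·20° lon, +9·10° lat → SW at lon -20°, lat 0°.
Square 0, 4: +0·2° lon, +4·1° lat → SW at lon -20°, lat 4°.
Subsquare v=21, o=14: +21·0.0833333° lon, +14·0.0416667° lat → SW at lon -18.25°, lat 4.58333°.
Cell spans 0.0833333° lon × 0.0416667° lat.
west -18.2500, east -18.1667.

-18.2500, -18.1667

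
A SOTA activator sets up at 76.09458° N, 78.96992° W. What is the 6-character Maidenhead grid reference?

Offset from 180°W / 90°S: lon 101.0301°, lat 166.0946°.
Field: 101.0301/20 → 5 → F, 166.0946/10 → 16 → Q; chars FQ.
Square: 1.0301/2 → 0, 6.0946/1 → 6; chars 06.
Subsquare: 1.0301/0.0833333 → 12 → m, 0.0946/0.0416667 → 2 → c; chars mc.

FQ06mc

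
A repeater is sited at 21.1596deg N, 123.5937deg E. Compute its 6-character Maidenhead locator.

Add 180° to longitude and 90° to latitude: 303.5937, 111.1596.
Field: 303.5937/20 → 15 → P, 111.1596/10 → 11 → L; chars PL.
Square: 3.5937/2 → 1, 1.1596/1 → 1; chars 11.
Subsquare: 1.5937/0.0833333 → 19 → t, 0.1596/0.0416667 → 3 → d; chars td.

PL11td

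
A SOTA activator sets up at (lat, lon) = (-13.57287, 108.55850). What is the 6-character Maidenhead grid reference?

Shift to the Maidenhead origin (180°W, 90°S): lon 288.5585, lat 76.4271.
Field: lon ⌊288.5585/20⌋ = 14 → O; lat ⌊76.4271/10⌋ = 7 → H.
Square: lon ⌊8.5585/2⌋ = 4; lat ⌊6.4271/1⌋ = 6.
Subsquare: lon ⌊0.5585/0.0833333⌋ = 6 → g; lat ⌊0.4271/0.0416667⌋ = 10 → k.

OH46gk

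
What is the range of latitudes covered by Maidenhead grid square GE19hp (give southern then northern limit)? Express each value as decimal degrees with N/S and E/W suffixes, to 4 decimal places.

Field G=6, E=4: +6·20° lon, +4·10° lat → SW at lon -60°, lat -50°.
Square 1, 9: +1·2° lon, +9·1° lat → SW at lon -58°, lat -41°.
Subsquare h=7, p=15: +7·0.0833333° lon, +15·0.0416667° lat → SW at lon -57.4167°, lat -40.375°.
Cell spans 0.0833333° lon × 0.0416667° lat.
south 40.3750° S, north 40.3333° S.

40.3750° S, 40.3333° S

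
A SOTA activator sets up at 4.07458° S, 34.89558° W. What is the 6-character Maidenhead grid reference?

HI25nw

Shift to the Maidenhead origin (180°W, 90°S): lon 145.1044, lat 85.9254.
Field: 145.1044/20 → 7 → H, 85.9254/10 → 8 → I; chars HI.
Square: 5.1044/2 → 2, 5.9254/1 → 5; chars 25.
Subsquare: 1.1044/0.0833333 → 13 → n, 0.9254/0.0416667 → 22 → w; chars nw.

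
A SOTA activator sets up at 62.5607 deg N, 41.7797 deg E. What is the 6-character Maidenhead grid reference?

Shift to the Maidenhead origin (180°W, 90°S): lon 221.7797, lat 152.5607.
Field: 221.7797/20 → 11 → L, 152.5607/10 → 15 → P; chars LP.
Square: 1.7797/2 → 0, 2.5607/1 → 2; chars 02.
Subsquare: 1.7797/0.0833333 → 21 → v, 0.5607/0.0416667 → 13 → n; chars vn.

LP02vn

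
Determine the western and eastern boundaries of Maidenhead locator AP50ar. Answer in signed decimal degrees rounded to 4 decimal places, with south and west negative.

-170.0000, -169.9167

Field A=0, P=15: +0·20° lon, +15·10° lat → SW at lon -180°, lat 60°.
Square 5, 0: +5·2° lon, +0·1° lat → SW at lon -170°, lat 60°.
Subsquare a=0, r=17: +0·0.0833333° lon, +17·0.0416667° lat → SW at lon -170°, lat 60.7083°.
Cell spans 0.0833333° lon × 0.0416667° lat.
west -170.0000, east -169.9167.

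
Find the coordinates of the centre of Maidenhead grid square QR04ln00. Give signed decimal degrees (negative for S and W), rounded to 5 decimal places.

84.54375, 140.92083

Field Q=16, R=17: +16·20° lon, +17·10° lat → SW at lon 140°, lat 80°.
Square 0, 4: +0·2° lon, +4·1° lat → SW at lon 140°, lat 84°.
Subsquare l=11, n=13: +11·0.0833333° lon, +13·0.0416667° lat → SW at lon 140.917°, lat 84.5417°.
Extended square 0, 0: +0·0.00833333° lon, +0·0.00416667° lat → SW at lon 140.917°, lat 84.5417°.
Cell spans 0.00833333° lon × 0.00416667° lat. Centre is SW corner plus half of each.
latitude 84.54375, longitude 140.92083.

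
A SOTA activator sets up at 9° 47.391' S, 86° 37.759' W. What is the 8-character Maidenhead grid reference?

Add 180° to longitude and 90° to latitude: 93.37068, 80.21015.
Field: lon ⌊93.37068/20⌋ = 4 → E; lat ⌊80.21015/10⌋ = 8 → I.
Square: lon ⌊13.37068/2⌋ = 6; lat ⌊0.21015/1⌋ = 0.
Subsquare: lon ⌊1.37068/0.0833333⌋ = 16 → q; lat ⌊0.21015/0.0416667⌋ = 5 → f.
Extended square: lon ⌊0.03735/0.00833333⌋ = 4; lat ⌊0.00182/0.00416667⌋ = 0.

EI60qf40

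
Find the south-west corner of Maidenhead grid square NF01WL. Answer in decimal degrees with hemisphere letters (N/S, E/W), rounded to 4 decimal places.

38.5417° S, 81.8333° E

Field N=13, F=5: +13·20° lon, +5·10° lat → SW at lon 80°, lat -40°.
Square 0, 1: +0·2° lon, +1·1° lat → SW at lon 80°, lat -39°.
Subsquare w=22, l=11: +22·0.0833333° lon, +11·0.0416667° lat → SW at lon 81.8333°, lat -38.5417°.
latitude 38.5417° S, longitude 81.8333° E.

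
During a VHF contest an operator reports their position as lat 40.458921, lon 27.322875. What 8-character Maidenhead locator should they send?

KN30pl80

Shift to the Maidenhead origin (180°W, 90°S): lon 207.32288, lat 130.45892.
Field: 207.32288/20 → 10 → K, 130.45892/10 → 13 → N; chars KN.
Square: 7.32288/2 → 3, 0.45892/1 → 0; chars 30.
Subsquare: 1.32288/0.0833333 → 15 → p, 0.45892/0.0416667 → 11 → l; chars pl.
Extended square: 0.07288/0.00833333 → 8, 0.00059/0.00416667 → 0; chars 80.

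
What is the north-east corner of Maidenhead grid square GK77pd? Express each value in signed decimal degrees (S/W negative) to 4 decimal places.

17.1667, -44.6667

Field G=6, K=10: +6·20° lon, +10·10° lat → SW at lon -60°, lat 10°.
Square 7, 7: +7·2° lon, +7·1° lat → SW at lon -46°, lat 17°.
Subsquare p=15, d=3: +15·0.0833333° lon, +3·0.0416667° lat → SW at lon -44.75°, lat 17.125°.
Cell spans 0.0833333° lon × 0.0416667° lat. NE corner is SW corner plus one full cell.
latitude 17.1667, longitude -44.6667.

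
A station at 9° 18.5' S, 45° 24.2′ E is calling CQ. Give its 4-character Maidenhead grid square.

Offset from 180°W / 90°S: lon 225.40°, lat 80.69°.
Field: lon ⌊225.40/20⌋ = 11 → L; lat ⌊80.69/10⌋ = 8 → I.
Square: lon ⌊5.40/2⌋ = 2; lat ⌊0.69/1⌋ = 0.

LI20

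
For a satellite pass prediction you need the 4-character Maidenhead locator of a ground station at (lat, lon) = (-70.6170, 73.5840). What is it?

MB69

Add 180° to longitude and 90° to latitude: 253.58, 19.38.
Field: lon ⌊253.58/20⌋ = 12 → M; lat ⌊19.38/10⌋ = 1 → B.
Square: lon ⌊13.58/2⌋ = 6; lat ⌊9.38/1⌋ = 9.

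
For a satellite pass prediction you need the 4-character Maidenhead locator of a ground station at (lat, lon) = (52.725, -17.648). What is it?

IO12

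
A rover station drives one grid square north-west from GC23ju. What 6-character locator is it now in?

Longitude subsquare j = 9; −1 → 8 = i.
Latitude subsquare u = 20; +1 → 21 = v.

GC23iv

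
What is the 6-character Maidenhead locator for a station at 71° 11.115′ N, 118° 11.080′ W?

DQ01ve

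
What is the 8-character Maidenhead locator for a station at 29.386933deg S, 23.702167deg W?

HG80do57

Offset from 180°W / 90°S: lon 156.29783°, lat 60.61307°.
Field (20°×10°, letters A–R): 156.29783/20 → 7 → H, 60.61307/10 → 6 → G; chars HG.
Square (2°×1°, digits 0–9): 16.29783/2 → 8, 0.61307/1 → 0; chars 80.
Subsquare (5′×2.5′, letters a–x): 0.29783/0.0833333 → 3 → d, 0.61307/0.0416667 → 14 → o; chars do.
Extended square (30″×15″, digits 0–9): 0.04783/0.00833333 → 5, 0.02973/0.00416667 → 7; chars 57.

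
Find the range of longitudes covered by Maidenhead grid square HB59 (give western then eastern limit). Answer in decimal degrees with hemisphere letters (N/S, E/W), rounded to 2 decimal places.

30.00° W, 28.00° W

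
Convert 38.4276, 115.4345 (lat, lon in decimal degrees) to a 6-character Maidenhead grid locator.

OM78rk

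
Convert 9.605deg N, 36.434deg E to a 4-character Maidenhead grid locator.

KJ89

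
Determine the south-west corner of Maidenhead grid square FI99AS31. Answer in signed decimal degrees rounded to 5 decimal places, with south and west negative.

-0.24583, -61.97500

Field F=5, I=8: +5·20° lon, +8·10° lat → SW at lon -80°, lat -10°.
Square 9, 9: +9·2° lon, +9·1° lat → SW at lon -62°, lat -1°.
Subsquare a=0, s=18: +0·0.0833333° lon, +18·0.0416667° lat → SW at lon -62°, lat -0.25°.
Extended square 3, 1: +3·0.00833333° lon, +1·0.00416667° lat → SW at lon -61.975°, lat -0.245833°.
latitude -0.24583, longitude -61.97500.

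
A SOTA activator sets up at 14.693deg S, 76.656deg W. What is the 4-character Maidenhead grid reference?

FH15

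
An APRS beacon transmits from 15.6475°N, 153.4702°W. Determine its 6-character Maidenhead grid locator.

Add 180° to longitude and 90° to latitude: 26.5298, 105.6475.
Field: 26.5298/20 → 1 → B, 105.6475/10 → 10 → K; chars BK.
Square: 6.5298/2 → 3, 5.6475/1 → 5; chars 35.
Subsquare: 0.5298/0.0833333 → 6 → g, 0.6475/0.0416667 → 15 → p; chars gp.

BK35gp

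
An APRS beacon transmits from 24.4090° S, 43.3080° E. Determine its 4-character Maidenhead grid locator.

LG15

Shift to the Maidenhead origin (180°W, 90°S): lon 223.31, lat 65.59.
Field: lon ⌊223.31/20⌋ = 11 → L; lat ⌊65.59/10⌋ = 6 → G.
Square: lon ⌊3.31/2⌋ = 1; lat ⌊5.59/1⌋ = 5.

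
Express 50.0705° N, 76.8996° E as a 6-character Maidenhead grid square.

MO80kb

Shift to the Maidenhead origin (180°W, 90°S): lon 256.8996, lat 140.0705.
Field: lon ⌊256.8996/20⌋ = 12 → M; lat ⌊140.0705/10⌋ = 14 → O.
Square: lon ⌊16.8996/2⌋ = 8; lat ⌊0.0705/1⌋ = 0.
Subsquare: lon ⌊0.8996/0.0833333⌋ = 10 → k; lat ⌊0.0705/0.0416667⌋ = 1 → b.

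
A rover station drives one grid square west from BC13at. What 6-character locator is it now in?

BC03xt

Longitude subsquare a = 0; −1 → -1, wraps to 23 = x, carry into square.
Longitude square 1; −1 → 0.
The latitude characters are unchanged.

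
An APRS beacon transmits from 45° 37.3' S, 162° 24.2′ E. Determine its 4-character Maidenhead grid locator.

Offset from 180°W / 90°S: lon 342.40°, lat 44.38°.
Field: lon ⌊342.40/20⌋ = 17 → R; lat ⌊44.38/10⌋ = 4 → E.
Square: lon ⌊2.40/2⌋ = 1; lat ⌊4.38/1⌋ = 4.

RE14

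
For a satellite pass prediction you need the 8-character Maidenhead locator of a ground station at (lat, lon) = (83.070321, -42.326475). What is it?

GR83ub06

Add 180° to longitude and 90° to latitude: 137.67352, 173.07032.
Field: 137.67352/20 → 6 → G, 173.07032/10 → 17 → R; chars GR.
Square: 17.67352/2 → 8, 3.07032/1 → 3; chars 83.
Subsquare: 1.67352/0.0833333 → 20 → u, 0.07032/0.0416667 → 1 → b; chars ub.
Extended square: 0.00686/0.00833333 → 0, 0.02865/0.00416667 → 6; chars 06.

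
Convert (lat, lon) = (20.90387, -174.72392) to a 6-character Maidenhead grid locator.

Add 180° to longitude and 90° to latitude: 5.2761, 110.9039.
Field: lon ⌊5.2761/20⌋ = 0 → A; lat ⌊110.9039/10⌋ = 11 → L.
Square: lon ⌊5.2761/2⌋ = 2; lat ⌊0.9039/1⌋ = 0.
Subsquare: lon ⌊1.2761/0.0833333⌋ = 15 → p; lat ⌊0.9039/0.0416667⌋ = 21 → v.

AL20pv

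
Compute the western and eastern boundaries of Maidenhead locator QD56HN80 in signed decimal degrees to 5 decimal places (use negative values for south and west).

150.65000, 150.65833

Field Q=16, D=3: +16·20° lon, +3·10° lat → SW at lon 140°, lat -60°.
Square 5, 6: +5·2° lon, +6·1° lat → SW at lon 150°, lat -54°.
Subsquare h=7, n=13: +7·0.0833333° lon, +13·0.0416667° lat → SW at lon 150.583°, lat -53.4583°.
Extended square 8, 0: +8·0.00833333° lon, +0·0.00416667° lat → SW at lon 150.65°, lat -53.4583°.
Cell spans 0.00833333° lon × 0.00416667° lat.
west 150.65000, east 150.65833.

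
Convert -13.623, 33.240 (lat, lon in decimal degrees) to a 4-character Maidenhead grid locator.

Add 180° to longitude and 90° to latitude: 213.24, 76.38.
Field: 213.24/20 → 10 → K, 76.38/10 → 7 → H; chars KH.
Square: 13.24/2 → 6, 6.38/1 → 6; chars 66.

KH66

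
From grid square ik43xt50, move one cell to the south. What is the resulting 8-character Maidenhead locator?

IK43xs59

Latitude extended square 0; −1 → -1, wraps to 9, carry into subsquare.
Latitude subsquare t = 19; −1 → 18 = s.
The longitude characters are unchanged.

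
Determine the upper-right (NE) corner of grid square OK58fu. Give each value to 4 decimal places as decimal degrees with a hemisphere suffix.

18.8750° N, 110.5000° E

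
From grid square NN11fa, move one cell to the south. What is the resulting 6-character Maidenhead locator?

Latitude subsquare a = 0; −1 → -1, wraps to 23 = x, carry into square.
Latitude square 1; −1 → 0.
The longitude characters are unchanged.

NN10fx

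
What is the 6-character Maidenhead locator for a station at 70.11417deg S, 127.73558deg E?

Offset from 180°W / 90°S: lon 307.7356°, lat 19.8858°.
Field: 307.7356/20 → 15 → P, 19.8858/10 → 1 → B; chars PB.
Square: 7.7356/2 → 3, 9.8858/1 → 9; chars 39.
Subsquare: 1.7356/0.0833333 → 20 → u, 0.8858/0.0416667 → 21 → v; chars uv.

PB39uv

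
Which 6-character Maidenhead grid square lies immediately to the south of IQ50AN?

IQ50am

Latitude subsquare n = 13; −1 → 12 = m.
The longitude characters are unchanged.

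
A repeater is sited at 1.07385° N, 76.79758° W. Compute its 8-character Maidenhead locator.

Shift to the Maidenhead origin (180°W, 90°S): lon 103.20242, lat 91.07385.
Field (20°×10°, letters A–R): 103.20242/20 → 5 → F, 91.07385/10 → 9 → J; chars FJ.
Square (2°×1°, digits 0–9): 3.20242/2 → 1, 1.07385/1 → 1; chars 11.
Subsquare (5′×2.5′, letters a–x): 1.20242/0.0833333 → 14 → o, 0.07385/0.0416667 → 1 → b; chars ob.
Extended square (30″×15″, digits 0–9): 0.03575/0.00833333 → 4, 0.03218/0.00416667 → 7; chars 47.

FJ11ob47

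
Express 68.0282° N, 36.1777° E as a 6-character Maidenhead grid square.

Offset from 180°W / 90°S: lon 216.1777°, lat 158.0282°.
Field (20°×10°, letters A–R): lon ⌊216.1777/20⌋ = 10 → K; lat ⌊158.0282/10⌋ = 15 → P.
Square (2°×1°, digits 0–9): lon ⌊16.1777/2⌋ = 8; lat ⌊8.0282/1⌋ = 8.
Subsquare (5′×2.5′, letters a–x): lon ⌊0.1777/0.0833333⌋ = 2 → c; lat ⌊0.0282/0.0416667⌋ = 0 → a.

KP88ca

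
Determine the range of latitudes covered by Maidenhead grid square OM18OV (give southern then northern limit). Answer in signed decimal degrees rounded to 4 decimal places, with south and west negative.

38.8750, 38.9167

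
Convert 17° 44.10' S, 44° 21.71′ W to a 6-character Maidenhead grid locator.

GH72tg

Add 180° to longitude and 90° to latitude: 135.6382, 72.2650.
Field (20°×10°, letters A–R): lon ⌊135.6382/20⌋ = 6 → G; lat ⌊72.2650/10⌋ = 7 → H.
Square (2°×1°, digits 0–9): lon ⌊15.6382/2⌋ = 7; lat ⌊2.2650/1⌋ = 2.
Subsquare (5′×2.5′, letters a–x): lon ⌊1.6382/0.0833333⌋ = 19 → t; lat ⌊0.2650/0.0416667⌋ = 6 → g.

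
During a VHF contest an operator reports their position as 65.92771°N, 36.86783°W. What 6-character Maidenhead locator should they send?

HP15nw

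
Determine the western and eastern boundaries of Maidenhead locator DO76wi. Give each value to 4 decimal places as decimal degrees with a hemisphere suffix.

104.1667° W, 104.0833° W

Field D=3, O=14: +3·20° lon, +14·10° lat → SW at lon -120°, lat 50°.
Square 7, 6: +7·2° lon, +6·1° lat → SW at lon -106°, lat 56°.
Subsquare w=22, i=8: +22·0.0833333° lon, +8·0.0416667° lat → SW at lon -104.167°, lat 56.3333°.
Cell spans 0.0833333° lon × 0.0416667° lat.
west 104.1667° W, east 104.0833° W.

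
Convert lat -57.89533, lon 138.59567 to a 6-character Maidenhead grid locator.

Shift to the Maidenhead origin (180°W, 90°S): lon 318.5957, lat 32.1047.
Field: 318.5957/20 → 15 → P, 32.1047/10 → 3 → D; chars PD.
Square: 18.5957/2 → 9, 2.1047/1 → 2; chars 92.
Subsquare: 0.5957/0.0833333 → 7 → h, 0.1047/0.0416667 → 2 → c; chars hc.

PD92hc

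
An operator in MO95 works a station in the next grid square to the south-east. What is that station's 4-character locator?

NO04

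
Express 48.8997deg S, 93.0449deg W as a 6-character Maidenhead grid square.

Offset from 180°W / 90°S: lon 86.9551°, lat 41.1003°.
Field: 86.9551/20 → 4 → E, 41.1003/10 → 4 → E; chars EE.
Square: 6.9551/2 → 3, 1.1003/1 → 1; chars 31.
Subsquare: 0.9551/0.0833333 → 11 → l, 0.1003/0.0416667 → 2 → c; chars lc.

EE31lc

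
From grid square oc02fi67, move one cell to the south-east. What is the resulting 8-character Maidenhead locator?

OC02fi76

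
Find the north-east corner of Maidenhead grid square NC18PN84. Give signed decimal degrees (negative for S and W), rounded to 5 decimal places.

-61.43750, 83.32500

Field N=13, C=2: +13·20° lon, +2·10° lat → SW at lon 80°, lat -70°.
Square 1, 8: +1·2° lon, +8·1° lat → SW at lon 82°, lat -62°.
Subsquare p=15, n=13: +15·0.0833333° lon, +13·0.0416667° lat → SW at lon 83.25°, lat -61.4583°.
Extended square 8, 4: +8·0.00833333° lon, +4·0.00416667° lat → SW at lon 83.3167°, lat -61.4417°.
Cell spans 0.00833333° lon × 0.00416667° lat. NE corner is SW corner plus one full cell.
latitude -61.43750, longitude 83.32500.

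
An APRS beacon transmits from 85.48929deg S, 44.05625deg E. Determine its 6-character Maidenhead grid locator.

Add 180° to longitude and 90° to latitude: 224.0563, 4.5107.
Field: lon ⌊224.0563/20⌋ = 11 → L; lat ⌊4.5107/10⌋ = 0 → A.
Square: lon ⌊4.0563/2⌋ = 2; lat ⌊4.5107/1⌋ = 4.
Subsquare: lon ⌊0.0563/0.0833333⌋ = 0 → a; lat ⌊0.5107/0.0416667⌋ = 12 → m.

LA24am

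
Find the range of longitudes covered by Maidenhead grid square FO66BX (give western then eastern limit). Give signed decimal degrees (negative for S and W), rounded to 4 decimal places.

-67.9167, -67.8333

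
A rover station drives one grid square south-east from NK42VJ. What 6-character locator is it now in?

NK42wi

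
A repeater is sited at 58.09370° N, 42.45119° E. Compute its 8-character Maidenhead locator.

LO18fc42

Offset from 180°W / 90°S: lon 222.45119°, lat 148.09370°.
Field (20°×10°, letters A–R): lon ⌊222.45119/20⌋ = 11 → L; lat ⌊148.09370/10⌋ = 14 → O.
Square (2°×1°, digits 0–9): lon ⌊2.45119/2⌋ = 1; lat ⌊8.09370/1⌋ = 8.
Subsquare (5′×2.5′, letters a–x): lon ⌊0.45119/0.0833333⌋ = 5 → f; lat ⌊0.09370/0.0416667⌋ = 2 → c.
Extended square (30″×15″, digits 0–9): lon ⌊0.03452/0.00833333⌋ = 4; lat ⌊0.01037/0.00416667⌋ = 2.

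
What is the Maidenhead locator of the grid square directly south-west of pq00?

OP99

Longitude square 0; −1 → -1, wraps to 9, carry into field.
Longitude field P = 15; −1 → 14 = O.
Latitude square 0; −1 → -1, wraps to 9, carry into field.
Latitude field Q = 16; −1 → 15 = P.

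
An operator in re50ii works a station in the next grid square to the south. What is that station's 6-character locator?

RE50ih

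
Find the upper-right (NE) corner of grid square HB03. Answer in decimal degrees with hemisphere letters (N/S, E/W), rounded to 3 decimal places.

76.000° S, 38.000° W

Field H=7, B=1: +7·20° lon, +1·10° lat → SW at lon -40°, lat -80°.
Square 0, 3: +0·2° lon, +3·1° lat → SW at lon -40°, lat -77°.
Cell spans 2° lon × 1° lat. NE corner is SW corner plus one full cell.
latitude 76.000° S, longitude 38.000° W.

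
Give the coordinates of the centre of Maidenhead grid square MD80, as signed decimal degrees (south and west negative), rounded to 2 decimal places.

Field M=12, D=3: +12·20° lon, +3·10° lat → SW at lon 60°, lat -60°.
Square 8, 0: +8·2° lon, +0·1° lat → SW at lon 76°, lat -60°.
Cell spans 2° lon × 1° lat. Centre is SW corner plus half of each.
latitude -59.50, longitude 77.00.

-59.50, 77.00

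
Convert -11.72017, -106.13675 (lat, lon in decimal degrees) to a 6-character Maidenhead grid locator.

DH68wg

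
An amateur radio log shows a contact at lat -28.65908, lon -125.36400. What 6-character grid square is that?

CG71hi

Offset from 180°W / 90°S: lon 54.6360°, lat 61.3409°.
Field (20°×10°, letters A–R): lon ⌊54.6360/20⌋ = 2 → C; lat ⌊61.3409/10⌋ = 6 → G.
Square (2°×1°, digits 0–9): lon ⌊14.6360/2⌋ = 7; lat ⌊1.3409/1⌋ = 1.
Subsquare (5′×2.5′, letters a–x): lon ⌊0.6360/0.0833333⌋ = 7 → h; lat ⌊0.3409/0.0416667⌋ = 8 → i.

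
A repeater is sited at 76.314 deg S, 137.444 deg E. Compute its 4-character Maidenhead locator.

PB83

Offset from 180°W / 90°S: lon 317.44°, lat 13.69°.
Field: 317.44/20 → 15 → P, 13.69/10 → 1 → B; chars PB.
Square: 17.44/2 → 8, 3.69/1 → 3; chars 83.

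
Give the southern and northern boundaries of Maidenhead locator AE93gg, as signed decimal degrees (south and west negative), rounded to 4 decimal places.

-46.7500, -46.7083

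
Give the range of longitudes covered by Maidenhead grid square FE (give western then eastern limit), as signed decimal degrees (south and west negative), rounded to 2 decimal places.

Field F=5, E=4: +5·20° lon, +4·10° lat → SW at lon -80°, lat -50°.
Cell spans 20° lon × 10° lat.
west -80.00, east -60.00.

-80.00, -60.00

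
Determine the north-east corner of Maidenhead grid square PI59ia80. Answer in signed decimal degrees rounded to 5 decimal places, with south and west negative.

-0.99583, 130.74167

Field P=15, I=8: +15·20° lon, +8·10° lat → SW at lon 120°, lat -10°.
Square 5, 9: +5·2° lon, +9·1° lat → SW at lon 130°, lat -1°.
Subsquare i=8, a=0: +8·0.0833333° lon, +0·0.0416667° lat → SW at lon 130.667°, lat -1°.
Extended square 8, 0: +8·0.00833333° lon, +0·0.00416667° lat → SW at lon 130.733°, lat -1°.
Cell spans 0.00833333° lon × 0.00416667° lat. NE corner is SW corner plus one full cell.
latitude -0.99583, longitude 130.74167.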